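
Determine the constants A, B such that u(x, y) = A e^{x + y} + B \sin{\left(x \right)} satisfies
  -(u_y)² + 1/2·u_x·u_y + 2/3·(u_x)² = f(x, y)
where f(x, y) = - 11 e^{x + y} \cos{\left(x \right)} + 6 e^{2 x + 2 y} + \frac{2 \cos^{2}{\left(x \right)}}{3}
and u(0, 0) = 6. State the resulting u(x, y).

Answer: u(x, y) = 6 e^{x + y} - \sin{\left(x \right)}

Derivation:
Substitute the ansatz u = A e^{x + y} + B \sin{\left(x \right)} into the left-hand side.
Derivatives of the ansatz:
  u_y = A e^{x} e^{y}
  u_x = A e^{x} e^{y} + B \cos{\left(x \right)}
Term by term:
  -(u_y)² = - A^{2} e^{2 x} e^{2 y}
  1/2·u_x·u_y = \frac{A^{2} e^{2 x} e^{2 y}}{2} + \frac{A B e^{x} e^{y} \cos{\left(x \right)}}{2}
  2/3·(u_x)² = \frac{2 A^{2} e^{2 x} e^{2 y}}{3} + \frac{4 A B e^{x} e^{y} \cos{\left(x \right)}}{3} + \frac{2 B^{2} \cos^{2}{\left(x \right)}}{3}
So the left-hand side equals
  \frac{A^{2} e^{2 x} e^{2 y}}{6} + \frac{11 A B e^{x} e^{y} \cos{\left(x \right)}}{6} + \frac{2 B^{2} \cos^{2}{\left(x \right)}}{3}
This must equal f(x, y) identically; expanded, f = 6 e^{2 x} e^{2 y} - 11 e^{x} e^{y} \cos{\left(x \right)} + \frac{2 \cos^{2}{\left(x \right)}}{3}.
Matching coefficients of the independent functions:
  [e^{2 x} e^{2 y}]:  \frac{A^{2}}{6} = 6
  [e^{x} e^{y} \cos{\left(x \right)}]:  \frac{11 A B}{6} = -11
  [\cos^{2}{\left(x \right)}]:  \frac{2 B^{2}}{3} = \frac{2}{3}
These equations allow (A, B) = (-6, 1) or (6, -1).
Impose the point condition(s):
  u(0, 0) = 6  ⟹  A = 6
Only A = 6, B = -1 satisfies everything.
Hence u(x, y) = 6 e^{x + y} - \sin{\left(x \right)}.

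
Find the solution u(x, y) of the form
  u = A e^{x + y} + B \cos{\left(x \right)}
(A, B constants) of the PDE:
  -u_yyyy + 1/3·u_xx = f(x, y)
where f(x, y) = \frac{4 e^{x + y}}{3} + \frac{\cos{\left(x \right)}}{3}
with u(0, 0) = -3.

Answer: u(x, y) = - 2 e^{x + y} - \cos{\left(x \right)}

Derivation:
Substitute the ansatz u = A e^{x + y} + B \cos{\left(x \right)} into the left-hand side.
Derivatives of the ansatz:
  u_yyyy = A e^{x} e^{y}
  u_xx = A e^{x} e^{y} - B \cos{\left(x \right)}
Term by term:
  -u_yyyy = - A e^{x} e^{y}
  1/3·u_xx = \frac{A e^{x} e^{y}}{3} - \frac{B \cos{\left(x \right)}}{3}
So the left-hand side equals
  - \frac{2 A e^{x} e^{y}}{3} - \frac{B \cos{\left(x \right)}}{3}
This must equal f(x, y) identically; expanded, f = \frac{4 e^{x} e^{y}}{3} + \frac{\cos{\left(x \right)}}{3}.
Matching coefficients of the independent functions:
  [e^{x} e^{y}]:  - \frac{2 A}{3} = \frac{4}{3}
  [\cos{\left(x \right)}]:  - \frac{B}{3} = \frac{1}{3}
Solving: A = -2, B = -1.
Check against the point condition:
  u(0, 0) = -3  ⟹  A + B = -3  ✓
Hence u(x, y) = - 2 e^{x + y} - \cos{\left(x \right)}.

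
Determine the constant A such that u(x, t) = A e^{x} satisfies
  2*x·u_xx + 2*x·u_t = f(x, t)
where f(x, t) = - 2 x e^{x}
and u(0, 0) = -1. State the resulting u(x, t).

Substitute the ansatz u = A e^{x} into the left-hand side.
Derivatives of the ansatz:
  u_xx = A e^{x}
  u_t = 0
Term by term:
  2*x·u_xx = 2 A x e^{x}
  2*x·u_t = 0
So the left-hand side equals
  2 A x e^{x}
This must equal f(x, t) = - 2 x e^{x} identically.
Matching coefficients of the independent functions:
  [x e^{x}]:  2 A = -2
Solving: A = -1.
Check against the point condition:
  u(0, 0) = -1  ⟹  A = -1  ✓
Hence u(x, t) = - e^{x}.

Answer: u(x, t) = - e^{x}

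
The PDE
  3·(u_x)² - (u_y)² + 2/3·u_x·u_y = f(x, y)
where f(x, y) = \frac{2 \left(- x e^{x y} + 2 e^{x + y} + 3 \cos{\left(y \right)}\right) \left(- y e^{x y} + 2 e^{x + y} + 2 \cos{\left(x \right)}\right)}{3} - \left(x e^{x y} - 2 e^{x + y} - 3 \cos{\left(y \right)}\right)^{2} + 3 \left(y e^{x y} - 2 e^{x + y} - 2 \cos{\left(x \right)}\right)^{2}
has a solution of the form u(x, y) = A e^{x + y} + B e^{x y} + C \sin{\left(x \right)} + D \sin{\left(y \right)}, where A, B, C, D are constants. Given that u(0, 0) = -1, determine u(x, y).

Substitute the ansatz u = A e^{x + y} + B e^{x y} + C \sin{\left(x \right)} + D \sin{\left(y \right)} into the left-hand side.
Derivatives of the ansatz:
  u_x = A e^{x} e^{y} + B y e^{x y} + C \cos{\left(x \right)}
  u_y = A e^{x} e^{y} + B x e^{x y} + D \cos{\left(y \right)}
Term by term:
  3·(u_x)² = 3 A^{2} e^{2 x} e^{2 y} + 6 A B y e^{x} e^{y} e^{x y} + 6 A C e^{x} e^{y} \cos{\left(x \right)} + 3 B^{2} y^{2} e^{2 x y} + 6 B C y e^{x y} \cos{\left(x \right)} + 3 C^{2} \cos^{2}{\left(x \right)}
  -(u_y)² = - A^{2} e^{2 x} e^{2 y} - 2 A B x e^{x} e^{y} e^{x y} - 2 A D e^{x} e^{y} \cos{\left(y \right)} - B^{2} x^{2} e^{2 x y} - 2 B D x e^{x y} \cos{\left(y \right)} - D^{2} \cos^{2}{\left(y \right)}
  2/3·u_x·u_y = \frac{2 A^{2} e^{2 x} e^{2 y}}{3} + \frac{2 A B x e^{x} e^{y} e^{x y}}{3} + \frac{2 A B y e^{x} e^{y} e^{x y}}{3} + \frac{2 A C e^{x} e^{y} \cos{\left(x \right)}}{3} + \frac{2 A D e^{x} e^{y} \cos{\left(y \right)}}{3} + \frac{2 B^{2} x y e^{2 x y}}{3} + \frac{2 B C x e^{x y} \cos{\left(x \right)}}{3} + \frac{2 B D y e^{x y} \cos{\left(y \right)}}{3} + \frac{2 C D \cos{\left(x \right)} \cos{\left(y \right)}}{3}
So the left-hand side equals
  \frac{8 A^{2} e^{2 x} e^{2 y}}{3} - \frac{4 A B x e^{x} e^{y} e^{x y}}{3} + \frac{20 A B y e^{x} e^{y} e^{x y}}{3} + \frac{20 A C e^{x} e^{y} \cos{\left(x \right)}}{3} - \frac{4 A D e^{x} e^{y} \cos{\left(y \right)}}{3} - B^{2} x^{2} e^{2 x y} + \frac{2 B^{2} x y e^{2 x y}}{3} + 3 B^{2} y^{2} e^{2 x y} + \frac{2 B C x e^{x y} \cos{\left(x \right)}}{3} + 6 B C y e^{x y} \cos{\left(x \right)} - 2 B D x e^{x y} \cos{\left(y \right)} + \frac{2 B D y e^{x y} \cos{\left(y \right)}}{3} + 3 C^{2} \cos^{2}{\left(x \right)} + \frac{2 C D \cos{\left(x \right)} \cos{\left(y \right)}}{3} - D^{2} \cos^{2}{\left(y \right)}
This must equal f(x, y) identically; expanded, f = - x^{2} e^{2 x y} + \frac{2 x y e^{2 x y}}{3} + \frac{8 x e^{x} e^{y} e^{x y}}{3} - \frac{4 x e^{x y} \cos{\left(x \right)}}{3} + 6 x e^{x y} \cos{\left(y \right)} + 3 y^{2} e^{2 x y} - \frac{40 y e^{x} e^{y} e^{x y}}{3} - 12 y e^{x y} \cos{\left(x \right)} - 2 y e^{x y} \cos{\left(y \right)} + \frac{32 e^{2 x} e^{2 y}}{3} + \frac{80 e^{x} e^{y} \cos{\left(x \right)}}{3} - 8 e^{x} e^{y} \cos{\left(y \right)} + 12 \cos^{2}{\left(x \right)} + 4 \cos{\left(x \right)} \cos{\left(y \right)} - 9 \cos^{2}{\left(y \right)}.
Matching coefficients of the independent functions:
(each divided by its leading coefficient; functions giving the same equation are listed together)
  [x^{2} e^{2 x y}, y^{2} e^{2 x y}, x y e^{2 x y}]:  B^{2} - 1 = 0
  [e^{2 x} e^{2 y}]:  A^{2} - 4 = 0
  [\cos{\left(x \right)} \cos{\left(y \right)}]:  C D - 6 = 0
  [x e^{x y} \cos{\left(x \right)}, y e^{x y} \cos{\left(x \right)}]:  B C + 2 = 0
  [x e^{x y} \cos{\left(y \right)}, y e^{x y} \cos{\left(y \right)}]:  B D + 3 = 0
  [e^{x} e^{y} \cos{\left(x \right)}]:  A C - 4 = 0
  [e^{x} e^{y} \cos{\left(y \right)}]:  A D - 6 = 0
  [x e^{x} e^{y} e^{x y}, y e^{x} e^{y} e^{x y}]:  A B + 2 = 0
  [\cos^{2}{\left(x \right)}]:  C^{2} - 4 = 0
  [\cos^{2}{\left(y \right)}]:  D^{2} - 9 = 0
These equations allow (A, B, C, D) = (-2, 1, -2, -3) or (2, -1, 2, 3).
Impose the point condition(s):
  u(0, 0) = -1  ⟹  A + B = -1
Only A = -2, B = 1, C = -2, D = -3 satisfies everything.
Hence u(x, y) = e^{x y} - 2 e^{x + y} - 2 \sin{\left(x \right)} - 3 \sin{\left(y \right)}.

Answer: u(x, y) = e^{x y} - 2 e^{x + y} - 2 \sin{\left(x \right)} - 3 \sin{\left(y \right)}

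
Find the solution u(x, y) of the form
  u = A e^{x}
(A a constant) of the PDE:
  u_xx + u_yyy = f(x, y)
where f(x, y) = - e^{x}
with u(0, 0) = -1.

Substitute the ansatz u = A e^{x} into the left-hand side.
Derivatives of the ansatz:
  u_xx = A e^{x}
  u_yyy = 0
Term by term:
  u_xx = A e^{x}
  u_yyy = 0
So the left-hand side equals
  A e^{x}
This must equal f(x, y) = - e^{x} identically.
Matching coefficients of the independent functions:
  [e^{x}]:  A = -1
Solving: A = -1.
Check against the point condition:
  u(0, 0) = -1  ⟹  A = -1  ✓
Hence u(x, y) = - e^{x}.

Answer: u(x, y) = - e^{x}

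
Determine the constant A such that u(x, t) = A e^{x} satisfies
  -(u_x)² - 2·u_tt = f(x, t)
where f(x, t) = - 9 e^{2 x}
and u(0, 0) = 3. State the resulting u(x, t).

Substitute the ansatz u = A e^{x} into the left-hand side.
Derivatives of the ansatz:
  u_x = A e^{x}
  u_tt = 0
Term by term:
  -(u_x)² = - A^{2} e^{2 x}
  -2·u_tt = 0
So the left-hand side equals
  - A^{2} e^{2 x}
This must equal f(x, t) = - 9 e^{2 x} identically.
Matching coefficients of the independent functions:
  [e^{2 x}]:  - A^{2} = -9
These equations allow (A) = (-3) or (3).
Impose the point condition(s):
  u(0, 0) = 3  ⟹  A = 3
Only A = 3 satisfies everything.
Hence u(x, t) = 3 e^{x}.

Answer: u(x, t) = 3 e^{x}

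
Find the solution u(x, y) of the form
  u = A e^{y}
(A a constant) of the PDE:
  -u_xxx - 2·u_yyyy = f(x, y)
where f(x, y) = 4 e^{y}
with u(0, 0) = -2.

Substitute the ansatz u = A e^{y} into the left-hand side.
Derivatives of the ansatz:
  u_xxx = 0
  u_yyyy = A e^{y}
Term by term:
  -u_xxx = 0
  -2·u_yyyy = - 2 A e^{y}
So the left-hand side equals
  - 2 A e^{y}
This must equal f(x, y) = 4 e^{y} identically.
Matching coefficients of the independent functions:
  [e^{y}]:  - 2 A = 4
Solving: A = -2.
Check against the point condition:
  u(0, 0) = -2  ⟹  A = -2  ✓
Hence u(x, y) = - 2 e^{y}.

Answer: u(x, y) = - 2 e^{y}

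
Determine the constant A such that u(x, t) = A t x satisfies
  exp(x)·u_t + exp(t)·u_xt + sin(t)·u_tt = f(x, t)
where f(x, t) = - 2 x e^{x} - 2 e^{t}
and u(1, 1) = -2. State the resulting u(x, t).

Substitute the ansatz u = A t x into the left-hand side.
Derivatives of the ansatz:
  u_t = A x
  u_xt = A
  u_tt = 0
Term by term:
  exp(x)·u_t = A x e^{x}
  exp(t)·u_xt = A e^{t}
  sin(t)·u_tt = 0
So the left-hand side equals
  A x e^{x} + A e^{t}
This must equal f(x, t) = - 2 x e^{x} - 2 e^{t} identically.
Matching coefficients of the independent functions:
  [x e^{x}, e^{t}]:  A = -2
Solving: A = -2.
Check against the point condition:
  u(1, 1) = -2  ⟹  A = -2  ✓
Hence u(x, t) = - 2 t x.

Answer: u(x, t) = - 2 t x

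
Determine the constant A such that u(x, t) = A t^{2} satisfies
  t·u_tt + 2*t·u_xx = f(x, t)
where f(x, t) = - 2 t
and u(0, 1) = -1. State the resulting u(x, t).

Substitute the ansatz u = A t^{2} into the left-hand side.
Derivatives of the ansatz:
  u_tt = 2 A
  u_xx = 0
Term by term:
  t·u_tt = 2 A t
  2*t·u_xx = 0
So the left-hand side equals
  2 A t
This must equal f(x, t) = - 2 t identically.
Matching coefficients of the independent functions:
  [t]:  2 A = -2
Solving: A = -1.
Check against the point condition:
  u(0, 1) = -1  ⟹  A = -1  ✓
Hence u(x, t) = - t^{2}.

Answer: u(x, t) = - t^{2}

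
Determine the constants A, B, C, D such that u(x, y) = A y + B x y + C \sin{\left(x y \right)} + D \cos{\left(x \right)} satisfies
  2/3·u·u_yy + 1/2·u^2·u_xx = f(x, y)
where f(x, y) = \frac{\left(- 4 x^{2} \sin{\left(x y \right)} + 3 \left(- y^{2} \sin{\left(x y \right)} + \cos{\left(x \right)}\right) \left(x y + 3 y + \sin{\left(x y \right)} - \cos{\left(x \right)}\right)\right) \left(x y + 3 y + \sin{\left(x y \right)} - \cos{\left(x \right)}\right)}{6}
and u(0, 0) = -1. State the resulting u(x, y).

Substitute the ansatz u = A y + B x y + C \sin{\left(x y \right)} + D \cos{\left(x \right)} into the left-hand side.
Derivatives of the ansatz:
  u_yy = - C x^{2} \sin{\left(x y \right)}
  u_xx = - C y^{2} \sin{\left(x y \right)} - D \cos{\left(x \right)}
Term by term:
  2/3·u·u_yy = - \frac{2 A C x^{2} y \sin{\left(x y \right)}}{3} - \frac{2 B C x^{3} y \sin{\left(x y \right)}}{3} - \frac{2 C^{2} x^{2} \sin^{2}{\left(x y \right)}}{3} - \frac{2 C D x^{2} \sin{\left(x y \right)} \cos{\left(x \right)}}{3}
  1/2·u^2·u_xx = - \frac{A^{2} C y^{4} \sin{\left(x y \right)}}{2} - \frac{A^{2} D y^{2} \cos{\left(x \right)}}{2} - A B C x y^{4} \sin{\left(x y \right)} - A B D x y^{2} \cos{\left(x \right)} - A C^{2} y^{3} \sin^{2}{\left(x y \right)} - A C D y^{3} \sin{\left(x y \right)} \cos{\left(x \right)} - A C D y \sin{\left(x y \right)} \cos{\left(x \right)} - A D^{2} y \cos^{2}{\left(x \right)} - \frac{B^{2} C x^{2} y^{4} \sin{\left(x y \right)}}{2} - \frac{B^{2} D x^{2} y^{2} \cos{\left(x \right)}}{2} - B C^{2} x y^{3} \sin^{2}{\left(x y \right)} - B C D x y^{3} \sin{\left(x y \right)} \cos{\left(x \right)} - B C D x y \sin{\left(x y \right)} \cos{\left(x \right)} - B D^{2} x y \cos^{2}{\left(x \right)} - \frac{C^{3} y^{2} \sin^{3}{\left(x y \right)}}{2} - C^{2} D y^{2} \sin^{2}{\left(x y \right)} \cos{\left(x \right)} - \frac{C^{2} D \sin^{2}{\left(x y \right)} \cos{\left(x \right)}}{2} - \frac{C D^{2} y^{2} \sin{\left(x y \right)} \cos^{2}{\left(x \right)}}{2} - C D^{2} \sin{\left(x y \right)} \cos^{2}{\left(x \right)} - \frac{D^{3} \cos^{3}{\left(x \right)}}{2}
So the left-hand side equals
  - \frac{A^{2} C y^{4} \sin{\left(x y \right)}}{2} - \frac{A^{2} D y^{2} \cos{\left(x \right)}}{2} - A B C x y^{4} \sin{\left(x y \right)} - A B D x y^{2} \cos{\left(x \right)} - A C^{2} y^{3} \sin^{2}{\left(x y \right)} - A C D y^{3} \sin{\left(x y \right)} \cos{\left(x \right)} - A C D y \sin{\left(x y \right)} \cos{\left(x \right)} - \frac{2 A C x^{2} y \sin{\left(x y \right)}}{3} - A D^{2} y \cos^{2}{\left(x \right)} - \frac{B^{2} C x^{2} y^{4} \sin{\left(x y \right)}}{2} - \frac{B^{2} D x^{2} y^{2} \cos{\left(x \right)}}{2} - B C^{2} x y^{3} \sin^{2}{\left(x y \right)} - B C D x y^{3} \sin{\left(x y \right)} \cos{\left(x \right)} - B C D x y \sin{\left(x y \right)} \cos{\left(x \right)} - \frac{2 B C x^{3} y \sin{\left(x y \right)}}{3} - B D^{2} x y \cos^{2}{\left(x \right)} - \frac{C^{3} y^{2} \sin^{3}{\left(x y \right)}}{2} - C^{2} D y^{2} \sin^{2}{\left(x y \right)} \cos{\left(x \right)} - \frac{C^{2} D \sin^{2}{\left(x y \right)} \cos{\left(x \right)}}{2} - \frac{2 C^{2} x^{2} \sin^{2}{\left(x y \right)}}{3} - \frac{C D^{2} y^{2} \sin{\left(x y \right)} \cos^{2}{\left(x \right)}}{2} - C D^{2} \sin{\left(x y \right)} \cos^{2}{\left(x \right)} - \frac{2 C D x^{2} \sin{\left(x y \right)} \cos{\left(x \right)}}{3} - \frac{D^{3} \cos^{3}{\left(x \right)}}{2}
This must equal f(x, y) identically; expanded, f = - \frac{2 x^{3} y \sin{\left(x y \right)}}{3} - \frac{x^{2} y^{4} \sin{\left(x y \right)}}{2} + \frac{x^{2} y^{2} \cos{\left(x \right)}}{2} - 2 x^{2} y \sin{\left(x y \right)} - \frac{2 x^{2} \sin^{2}{\left(x y \right)}}{3} + \frac{2 x^{2} \sin{\left(x y \right)} \cos{\left(x \right)}}{3} - 3 x y^{4} \sin{\left(x y \right)} - x y^{3} \sin^{2}{\left(x y \right)} + x y^{3} \sin{\left(x y \right)} \cos{\left(x \right)} + 3 x y^{2} \cos{\left(x \right)} + x y \sin{\left(x y \right)} \cos{\left(x \right)} - x y \cos^{2}{\left(x \right)} - \frac{9 y^{4} \sin{\left(x y \right)}}{2} - 3 y^{3} \sin^{2}{\left(x y \right)} + 3 y^{3} \sin{\left(x y \right)} \cos{\left(x \right)} - \frac{y^{2} \sin^{3}{\left(x y \right)}}{2} + y^{2} \sin^{2}{\left(x y \right)} \cos{\left(x \right)} - \frac{y^{2} \sin{\left(x y \right)} \cos^{2}{\left(x \right)}}{2} + \frac{9 y^{2} \cos{\left(x \right)}}{2} + 3 y \sin{\left(x y \right)} \cos{\left(x \right)} - 3 y \cos^{2}{\left(x \right)} + \frac{\sin^{2}{\left(x y \right)} \cos{\left(x \right)}}{2} - \sin{\left(x y \right)} \cos^{2}{\left(x \right)} + \frac{\cos^{3}{\left(x \right)}}{2}.
Matching coefficients of the independent functions:
(each divided by its leading coefficient; functions giving the same equation are listed together)
  [x^{2} \sin^{2}{\left(x y \right)}]:  C^{2} - 1 = 0
  [y \cos^{2}{\left(x \right)}]:  A D^{2} - 3 = 0
  [y^{2} \sin^{3}{\left(x y \right)}]:  C^{3} - 1 = 0
  [y^{2} \cos{\left(x \right)}]:  A^{2} D + 9 = 0
  [y^{3} \sin^{2}{\left(x y \right)}]:  A C^{2} - 3 = 0
  [y^{4} \sin{\left(x y \right)}]:  A^{2} C - 9 = 0
  [\sin{\left(x y \right)} \cos^{2}{\left(x \right)}, y^{2} \sin{\left(x y \right)} \cos^{2}{\left(x \right)}]:  C D^{2} - 1 = 0
  [\sin^{2}{\left(x y \right)} \cos{\left(x \right)}, y^{2} \sin^{2}{\left(x y \right)} \cos{\left(x \right)}]:  C^{2} D + 1 = 0
  [x y \cos^{2}{\left(x \right)}]:  B D^{2} - 1 = 0
  [x y^{2} \cos{\left(x \right)}]:  A B D + 3 = 0
  [x y^{3} \sin^{2}{\left(x y \right)}]:  B C^{2} - 1 = 0
  [x y^{4} \sin{\left(x y \right)}]:  A B C - 3 = 0
  [x^{2} y \sin{\left(x y \right)}]:  A C - 3 = 0
  [x^{2} y^{2} \cos{\left(x \right)}]:  B^{2} D + 1 = 0
  [x^{2} y^{4} \sin{\left(x y \right)}]:  B^{2} C - 1 = 0
  [x^{2} \sin{\left(x y \right)} \cos{\left(x \right)}]:  C D + 1 = 0
  [x^{3} y \sin{\left(x y \right)}]:  B C - 1 = 0
  [y \sin{\left(x y \right)} \cos{\left(x \right)}, y^{3} \sin{\left(x y \right)} \cos{\left(x \right)}]:  A C D + 3 = 0
  [x y \sin{\left(x y \right)} \cos{\left(x \right)}, x y^{3} \sin{\left(x y \right)} \cos{\left(x \right)}]:  B C D + 1 = 0
  [\cos^{3}{\left(x \right)}]:  D^{3} + 1 = 0
Solving: A = 3, B = 1, C = 1, D = -1.
Check against the point condition:
  u(0, 0) = -1  ⟹  D = -1  ✓
Hence u(x, y) = x y + 3 y + \sin{\left(x y \right)} - \cos{\left(x \right)}.

Answer: u(x, y) = x y + 3 y + \sin{\left(x y \right)} - \cos{\left(x \right)}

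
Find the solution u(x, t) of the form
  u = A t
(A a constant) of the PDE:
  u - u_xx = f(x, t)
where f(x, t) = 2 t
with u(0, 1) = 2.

Substitute the ansatz u = A t into the left-hand side.
Derivatives of the ansatz:
  u_xx = 0
Term by term:
  u = A t
  -u_xx = 0
So the left-hand side equals
  A t
This must equal f(x, t) = 2 t identically.
Matching coefficients of the independent functions:
  [t]:  A = 2
Solving: A = 2.
Check against the point condition:
  u(0, 1) = 2  ⟹  A = 2  ✓
Hence u(x, t) = 2 t.

Answer: u(x, t) = 2 t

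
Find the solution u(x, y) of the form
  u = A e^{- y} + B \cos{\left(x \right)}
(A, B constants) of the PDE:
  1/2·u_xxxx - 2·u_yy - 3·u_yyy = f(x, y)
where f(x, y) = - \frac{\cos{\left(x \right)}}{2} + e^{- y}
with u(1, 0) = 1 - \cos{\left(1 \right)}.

Substitute the ansatz u = A e^{- y} + B \cos{\left(x \right)} into the left-hand side.
Derivatives of the ansatz:
  u_xxxx = B \cos{\left(x \right)}
  u_yy = A e^{- y}
  u_yyy = - A e^{- y}
Term by term:
  1/2·u_xxxx = \frac{B \cos{\left(x \right)}}{2}
  -2·u_yy = - 2 A e^{- y}
  -3·u_yyy = 3 A e^{- y}
So the left-hand side equals
  A e^{- y} + \frac{B \cos{\left(x \right)}}{2}
This must equal f(x, y) = - \frac{\cos{\left(x \right)}}{2} + e^{- y} identically.
Matching coefficients of the independent functions:
  [e^{- y}]:  A = 1
  [\cos{\left(x \right)}]:  \frac{B}{2} = - \frac{1}{2}
Solving: A = 1, B = -1.
Check against the point condition:
  u(1, 0) = 1 - \cos{\left(1 \right)}  ⟹  A + B \cos{\left(1 \right)} = 1 - \cos{\left(1 \right)}  ✓
Hence u(x, y) = - \cos{\left(x \right)} + e^{- y}.

Answer: u(x, y) = - \cos{\left(x \right)} + e^{- y}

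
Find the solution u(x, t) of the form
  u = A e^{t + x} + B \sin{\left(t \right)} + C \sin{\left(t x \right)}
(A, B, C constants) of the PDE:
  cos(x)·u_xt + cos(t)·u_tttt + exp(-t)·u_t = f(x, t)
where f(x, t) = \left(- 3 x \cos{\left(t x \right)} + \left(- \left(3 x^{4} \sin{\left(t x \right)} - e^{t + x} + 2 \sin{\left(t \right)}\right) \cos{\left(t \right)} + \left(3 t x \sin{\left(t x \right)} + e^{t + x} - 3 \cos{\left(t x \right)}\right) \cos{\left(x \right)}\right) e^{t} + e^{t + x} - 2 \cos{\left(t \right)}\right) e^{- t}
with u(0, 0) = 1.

Substitute the ansatz u = A e^{t + x} + B \sin{\left(t \right)} + C \sin{\left(t x \right)} into the left-hand side.
Derivatives of the ansatz:
  u_xt = A e^{t} e^{x} - C t x \sin{\left(t x \right)} + C \cos{\left(t x \right)}
  u_tttt = A e^{t} e^{x} + B \sin{\left(t \right)} + C x^{4} \sin{\left(t x \right)}
  u_t = A e^{t} e^{x} + B \cos{\left(t \right)} + C x \cos{\left(t x \right)}
Term by term:
  cos(x)·u_xt = A e^{t} e^{x} \cos{\left(x \right)} - C t x \sin{\left(t x \right)} \cos{\left(x \right)} + C \cos{\left(x \right)} \cos{\left(t x \right)}
  cos(t)·u_tttt = A e^{t} e^{x} \cos{\left(t \right)} + B \sin{\left(t \right)} \cos{\left(t \right)} + C x^{4} \sin{\left(t x \right)} \cos{\left(t \right)}
  exp(-t)·u_t = A e^{x} + B e^{- t} \cos{\left(t \right)} + C x e^{- t} \cos{\left(t x \right)}
So the left-hand side equals
  A e^{t} e^{x} \cos{\left(t \right)} + A e^{t} e^{x} \cos{\left(x \right)} + A e^{x} + B \sin{\left(t \right)} \cos{\left(t \right)} + B e^{- t} \cos{\left(t \right)} - C t x \sin{\left(t x \right)} \cos{\left(x \right)} + C x^{4} \sin{\left(t x \right)} \cos{\left(t \right)} + C x e^{- t} \cos{\left(t x \right)} + C \cos{\left(x \right)} \cos{\left(t x \right)}
This must equal f(x, t) identically; expanded, f = 3 t x \sin{\left(t x \right)} \cos{\left(x \right)} - 3 x^{4} \sin{\left(t x \right)} \cos{\left(t \right)} - 3 x e^{- t} \cos{\left(t x \right)} + e^{t} e^{x} \cos{\left(t \right)} + e^{t} e^{x} \cos{\left(x \right)} + e^{x} - 2 \sin{\left(t \right)} \cos{\left(t \right)} - 3 \cos{\left(x \right)} \cos{\left(t x \right)} - 2 e^{- t} \cos{\left(t \right)}.
Matching coefficients of the independent functions:
  [e^{- t} \cos{\left(t \right)}, \sin{\left(t \right)} \cos{\left(t \right)}]:  B = -2
  [\cos{\left(x \right)} \cos{\left(t x \right)}, x e^{- t} \cos{\left(t x \right)}, x^{4} \sin{\left(t x \right)} \cos{\left(t \right)}]:  C = -3
  [e^{t} e^{x} \cos{\left(t \right)}, e^{t} e^{x} \cos{\left(x \right)}, e^{x}]:  A = 1
  [t x \sin{\left(t x \right)} \cos{\left(x \right)}]:  - C = 3
Solving: A = 1, B = -2, C = -3.
Check against the point condition:
  u(0, 0) = 1  ⟹  A = 1  ✓
Hence u(x, t) = e^{t + x} - 2 \sin{\left(t \right)} - 3 \sin{\left(t x \right)}.

Answer: u(x, t) = e^{t + x} - 2 \sin{\left(t \right)} - 3 \sin{\left(t x \right)}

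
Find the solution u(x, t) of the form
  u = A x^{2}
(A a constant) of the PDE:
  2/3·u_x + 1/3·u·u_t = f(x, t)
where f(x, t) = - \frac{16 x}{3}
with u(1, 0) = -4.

Substitute the ansatz u = A x^{2} into the left-hand side.
Derivatives of the ansatz:
  u_x = 2 A x
  u_t = 0
Term by term:
  2/3·u_x = \frac{4 A x}{3}
  1/3·u·u_t = 0
So the left-hand side equals
  \frac{4 A x}{3}
This must equal f(x, t) = - \frac{16 x}{3} identically.
Matching coefficients of the independent functions:
  [x]:  \frac{4 A}{3} = - \frac{16}{3}
Solving: A = -4.
Check against the point condition:
  u(1, 0) = -4  ⟹  A = -4  ✓
Hence u(x, t) = - 4 x^{2}.

Answer: u(x, t) = - 4 x^{2}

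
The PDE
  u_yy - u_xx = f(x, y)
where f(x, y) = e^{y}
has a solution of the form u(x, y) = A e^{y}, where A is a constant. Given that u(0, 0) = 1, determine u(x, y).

Answer: u(x, y) = e^{y}

Derivation:
Substitute the ansatz u = A e^{y} into the left-hand side.
Derivatives of the ansatz:
  u_yy = A e^{y}
  u_xx = 0
Term by term:
  u_yy = A e^{y}
  -u_xx = 0
So the left-hand side equals
  A e^{y}
This must equal f(x, y) = e^{y} identically.
Matching coefficients of the independent functions:
  [e^{y}]:  A = 1
Solving: A = 1.
Check against the point condition:
  u(0, 0) = 1  ⟹  A = 1  ✓
Hence u(x, y) = e^{y}.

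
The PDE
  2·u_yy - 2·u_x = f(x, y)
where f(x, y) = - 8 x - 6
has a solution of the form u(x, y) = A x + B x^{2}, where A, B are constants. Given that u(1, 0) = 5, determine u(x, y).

Substitute the ansatz u = A x + B x^{2} into the left-hand side.
Derivatives of the ansatz:
  u_yy = 0
  u_x = A + 2 B x
Term by term:
  2·u_yy = 0
  -2·u_x = - 2 A - 4 B x
So the left-hand side equals
  - 2 A - 4 B x
This must equal f(x, y) = - 8 x - 6 identically.
Matching coefficients of the independent functions:
  [constant term]:  - 2 A = -6
  [x]:  - 4 B = -8
Solving: A = 3, B = 2.
Check against the point condition:
  u(1, 0) = 5  ⟹  A + B = 5  ✓
Hence u(x, y) = 2 x^{2} + 3 x.

Answer: u(x, y) = 2 x^{2} + 3 x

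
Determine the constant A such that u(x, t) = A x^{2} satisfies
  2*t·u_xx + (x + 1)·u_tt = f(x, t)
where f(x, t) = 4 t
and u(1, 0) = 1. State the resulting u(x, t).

Substitute the ansatz u = A x^{2} into the left-hand side.
Derivatives of the ansatz:
  u_xx = 2 A
  u_tt = 0
Term by term:
  2*t·u_xx = 4 A t
  (x + 1)·u_tt = 0
So the left-hand side equals
  4 A t
This must equal f(x, t) = 4 t identically.
Matching coefficients of the independent functions:
  [t]:  4 A = 4
Solving: A = 1.
Check against the point condition:
  u(1, 0) = 1  ⟹  A = 1  ✓
Hence u(x, t) = x^{2}.

Answer: u(x, t) = x^{2}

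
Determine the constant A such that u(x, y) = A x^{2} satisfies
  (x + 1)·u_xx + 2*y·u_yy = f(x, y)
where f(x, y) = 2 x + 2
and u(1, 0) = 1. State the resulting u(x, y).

Substitute the ansatz u = A x^{2} into the left-hand side.
Derivatives of the ansatz:
  u_xx = 2 A
  u_yy = 0
Term by term:
  (x + 1)·u_xx = 2 A x + 2 A
  2*y·u_yy = 0
So the left-hand side equals
  2 A x + 2 A
This must equal f(x, y) = 2 x + 2 identically.
Matching coefficients of the independent functions:
  [constant term, x]:  2 A = 2
Solving: A = 1.
Check against the point condition:
  u(1, 0) = 1  ⟹  A = 1  ✓
Hence u(x, y) = x^{2}.

Answer: u(x, y) = x^{2}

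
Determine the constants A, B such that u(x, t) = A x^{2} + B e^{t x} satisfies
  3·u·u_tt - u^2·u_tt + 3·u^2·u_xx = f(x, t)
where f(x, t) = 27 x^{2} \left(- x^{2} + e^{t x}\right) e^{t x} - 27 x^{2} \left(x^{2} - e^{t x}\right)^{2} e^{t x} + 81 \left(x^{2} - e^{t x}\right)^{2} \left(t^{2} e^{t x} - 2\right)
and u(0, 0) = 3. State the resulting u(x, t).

Substitute the ansatz u = A x^{2} + B e^{t x} into the left-hand side.
Derivatives of the ansatz:
  u_tt = B x^{2} e^{t x}
  u_xx = 2 A + B t^{2} e^{t x}
Term by term:
  3·u·u_tt = 3 A B x^{4} e^{t x} + 3 B^{2} x^{2} e^{2 t x}
  -u^2·u_tt = - A^{2} B x^{6} e^{t x} - 2 A B^{2} x^{4} e^{2 t x} - B^{3} x^{2} e^{3 t x}
  3·u^2·u_xx = 6 A^{3} x^{4} + 3 A^{2} B t^{2} x^{4} e^{t x} + 12 A^{2} B x^{2} e^{t x} + 6 A B^{2} t^{2} x^{2} e^{2 t x} + 6 A B^{2} e^{2 t x} + 3 B^{3} t^{2} e^{3 t x}
So the left-hand side equals
  6 A^{3} x^{4} + 3 A^{2} B t^{2} x^{4} e^{t x} - A^{2} B x^{6} e^{t x} + 12 A^{2} B x^{2} e^{t x} + 6 A B^{2} t^{2} x^{2} e^{2 t x} - 2 A B^{2} x^{4} e^{2 t x} + 6 A B^{2} e^{2 t x} + 3 A B x^{4} e^{t x} + 3 B^{3} t^{2} e^{3 t x} - B^{3} x^{2} e^{3 t x} + 3 B^{2} x^{2} e^{2 t x}
This must equal f(x, t) identically; expanded, f = 81 t^{2} x^{4} e^{t x} - 162 t^{2} x^{2} e^{2 t x} + 81 t^{2} e^{3 t x} - 27 x^{6} e^{t x} + 54 x^{4} e^{2 t x} - 27 x^{4} e^{t x} - 162 x^{4} - 27 x^{2} e^{3 t x} + 27 x^{2} e^{2 t x} + 324 x^{2} e^{t x} - 162 e^{2 t x}.
Matching coefficients of the independent functions:
  [x^{4}]:  6 A^{3} = -162
  [t^{2} e^{3 t x}]:  3 B^{3} = 81
  [x^{2} e^{t x}]:  12 A^{2} B = 324
  [x^{2} e^{2 t x}]:  3 B^{2} = 27
  [x^{2} e^{3 t x}]:  - B^{3} = -27
  [x^{4} e^{t x}]:  3 A B = -27
  [x^{4} e^{2 t x}]:  - 2 A B^{2} = 54
  [x^{6} e^{t x}]:  - A^{2} B = -27
  [t^{2} x^{2} e^{2 t x}, e^{2 t x}]:  6 A B^{2} = -162
  [t^{2} x^{4} e^{t x}]:  3 A^{2} B = 81
Solving: A = -3, B = 3.
Check against the point condition:
  u(0, 0) = 3  ⟹  B = 3  ✓
Hence u(x, t) = - 3 x^{2} + 3 e^{t x}.

Answer: u(x, t) = - 3 x^{2} + 3 e^{t x}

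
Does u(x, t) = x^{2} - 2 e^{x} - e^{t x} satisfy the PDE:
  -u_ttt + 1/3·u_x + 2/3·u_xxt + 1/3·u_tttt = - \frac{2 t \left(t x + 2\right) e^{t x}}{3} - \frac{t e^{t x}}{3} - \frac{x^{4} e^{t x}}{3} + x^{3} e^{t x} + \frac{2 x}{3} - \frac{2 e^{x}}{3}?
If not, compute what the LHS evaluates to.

Answer: Yes

Derivation:
Evaluate each term of the left-hand side for u = x^{2} - 2 e^{x} - e^{t x}.
Derivatives:
  u_ttt = - x^{3} e^{t x}
  u_x = - t e^{t x} + 2 x - 2 e^{x}
  u_xxt = - t^{2} x e^{t x} - 2 t e^{t x}
  u_tttt = - x^{4} e^{t x}
Terms:
  -u_ttt = x^{3} e^{t x}
  1/3·u_x = - \frac{t e^{t x}}{3} + \frac{2 x}{3} - \frac{2 e^{x}}{3}
  2/3·u_xxt = - \frac{2 t \left(t x + 2\right) e^{t x}}{3}
  1/3·u_tttt = - \frac{x^{4} e^{t x}}{3}
Sum: LHS = - \frac{2 t \left(t x + 2\right) e^{t x}}{3} - \frac{t e^{t x}}{3} - \frac{x^{4} e^{t x}}{3} + x^{3} e^{t x} + \frac{2 x}{3} - \frac{2 e^{x}}{3}
This is exactly the given right-hand side, so u is a solution.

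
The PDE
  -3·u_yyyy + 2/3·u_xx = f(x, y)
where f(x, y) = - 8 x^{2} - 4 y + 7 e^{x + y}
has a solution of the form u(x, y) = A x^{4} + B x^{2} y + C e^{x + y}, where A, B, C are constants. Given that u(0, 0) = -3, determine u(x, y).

Substitute the ansatz u = A x^{4} + B x^{2} y + C e^{x + y} into the left-hand side.
Derivatives of the ansatz:
  u_yyyy = C e^{x} e^{y}
  u_xx = 12 A x^{2} + 2 B y + C e^{x} e^{y}
Term by term:
  -3·u_yyyy = - 3 C e^{x} e^{y}
  2/3·u_xx = 8 A x^{2} + \frac{4 B y}{3} + \frac{2 C e^{x} e^{y}}{3}
So the left-hand side equals
  8 A x^{2} + \frac{4 B y}{3} - \frac{7 C e^{x} e^{y}}{3}
This must equal f(x, y) identically; expanded, f = - 8 x^{2} - 4 y + 7 e^{x} e^{y}.
Matching coefficients of the independent functions:
  [x^{2}]:  8 A = -8
  [y]:  \frac{4 B}{3} = -4
  [e^{x} e^{y}]:  - \frac{7 C}{3} = 7
Solving: A = -1, B = -3, C = -3.
Check against the point condition:
  u(0, 0) = -3  ⟹  C = -3  ✓
Hence u(x, y) = - x^{4} - 3 x^{2} y - 3 e^{x + y}.

Answer: u(x, y) = - x^{4} - 3 x^{2} y - 3 e^{x + y}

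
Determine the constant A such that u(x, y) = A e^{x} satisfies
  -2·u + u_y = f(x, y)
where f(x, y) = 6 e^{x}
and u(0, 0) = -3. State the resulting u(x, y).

Answer: u(x, y) = - 3 e^{x}

Derivation:
Substitute the ansatz u = A e^{x} into the left-hand side.
Derivatives of the ansatz:
  u_y = 0
Term by term:
  -2·u = - 2 A e^{x}
  u_y = 0
So the left-hand side equals
  - 2 A e^{x}
This must equal f(x, y) = 6 e^{x} identically.
Matching coefficients of the independent functions:
  [e^{x}]:  - 2 A = 6
Solving: A = -3.
Check against the point condition:
  u(0, 0) = -3  ⟹  A = -3  ✓
Hence u(x, y) = - 3 e^{x}.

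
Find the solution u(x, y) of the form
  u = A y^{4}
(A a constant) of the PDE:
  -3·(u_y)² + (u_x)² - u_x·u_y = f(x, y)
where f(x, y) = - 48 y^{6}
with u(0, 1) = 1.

Substitute the ansatz u = A y^{4} into the left-hand side.
Derivatives of the ansatz:
  u_y = 4 A y^{3}
  u_x = 0
Term by term:
  -3·(u_y)² = - 48 A^{2} y^{6}
  (u_x)² = 0
  -u_x·u_y = 0
So the left-hand side equals
  - 48 A^{2} y^{6}
This must equal f(x, y) = - 48 y^{6} identically.
Matching coefficients of the independent functions:
  [y^{6}]:  - 48 A^{2} = -48
These equations allow (A) = (-1) or (1).
Impose the point condition(s):
  u(0, 1) = 1  ⟹  A = 1
Only A = 1 satisfies everything.
Hence u(x, y) = y^{4}.

Answer: u(x, y) = y^{4}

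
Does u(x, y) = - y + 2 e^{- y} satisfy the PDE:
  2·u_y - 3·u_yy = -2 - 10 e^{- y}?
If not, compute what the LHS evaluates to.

Answer: Yes

Derivation:
Evaluate each term of the left-hand side for u = - y + 2 e^{- y}.
Derivatives:
  u_y = -1 - 2 e^{- y}
  u_yy = 2 e^{- y}
Terms:
  2·u_y = -2 - 4 e^{- y}
  -3·u_yy = - 6 e^{- y}
Sum: LHS = -2 - 10 e^{- y}
This is exactly the given right-hand side, so u is a solution.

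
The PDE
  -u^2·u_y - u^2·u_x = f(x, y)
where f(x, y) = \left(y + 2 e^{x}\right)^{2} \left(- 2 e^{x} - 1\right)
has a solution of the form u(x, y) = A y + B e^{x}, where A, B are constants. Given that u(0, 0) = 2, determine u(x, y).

Substitute the ansatz u = A y + B e^{x} into the left-hand side.
Derivatives of the ansatz:
  u_y = A
  u_x = B e^{x}
Term by term:
  -u^2·u_y = - A^{3} y^{2} - 2 A^{2} B y e^{x} - A B^{2} e^{2 x}
  -u^2·u_x = - A^{2} B y^{2} e^{x} - 2 A B^{2} y e^{2 x} - B^{3} e^{3 x}
So the left-hand side equals
  - A^{3} y^{2} - A^{2} B y^{2} e^{x} - 2 A^{2} B y e^{x} - 2 A B^{2} y e^{2 x} - A B^{2} e^{2 x} - B^{3} e^{3 x}
This must equal f(x, y) identically; expanded, f = - 2 y^{2} e^{x} - y^{2} - 8 y e^{2 x} - 4 y e^{x} - 8 e^{3 x} - 4 e^{2 x}.
Matching coefficients of the independent functions:
  [y^{2}]:  - A^{3} = -1
  [y e^{x}]:  - 2 A^{2} B = -4
  [y e^{2 x}]:  - 2 A B^{2} = -8
  [y^{2} e^{x}]:  - A^{2} B = -2
  [e^{2 x}]:  - A B^{2} = -4
  [e^{3 x}]:  - B^{3} = -8
Solving: A = 1, B = 2.
Check against the point condition:
  u(0, 0) = 2  ⟹  B = 2  ✓
Hence u(x, y) = y + 2 e^{x}.

Answer: u(x, y) = y + 2 e^{x}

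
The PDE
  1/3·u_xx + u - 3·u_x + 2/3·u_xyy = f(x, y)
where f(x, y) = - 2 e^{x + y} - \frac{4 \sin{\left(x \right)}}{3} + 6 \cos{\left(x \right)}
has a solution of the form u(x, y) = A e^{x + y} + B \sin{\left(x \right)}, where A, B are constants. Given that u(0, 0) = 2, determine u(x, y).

Substitute the ansatz u = A e^{x + y} + B \sin{\left(x \right)} into the left-hand side.
Derivatives of the ansatz:
  u_xx = A e^{x} e^{y} - B \sin{\left(x \right)}
  u_x = A e^{x} e^{y} + B \cos{\left(x \right)}
  u_xyy = A e^{x} e^{y}
Term by term:
  1/3·u_xx = \frac{A e^{x} e^{y}}{3} - \frac{B \sin{\left(x \right)}}{3}
  u = A e^{x} e^{y} + B \sin{\left(x \right)}
  -3·u_x = - 3 A e^{x} e^{y} - 3 B \cos{\left(x \right)}
  2/3·u_xyy = \frac{2 A e^{x} e^{y}}{3}
So the left-hand side equals
  - A e^{x} e^{y} + \frac{2 B \sin{\left(x \right)}}{3} - 3 B \cos{\left(x \right)}
This must equal f(x, y) identically; expanded, f = - 2 e^{x} e^{y} - \frac{4 \sin{\left(x \right)}}{3} + 6 \cos{\left(x \right)}.
Matching coefficients of the independent functions:
  [e^{x} e^{y}]:  - A = -2
  [\sin{\left(x \right)}]:  \frac{2 B}{3} = - \frac{4}{3}
  [\cos{\left(x \right)}]:  - 3 B = 6
Solving: A = 2, B = -2.
Check against the point condition:
  u(0, 0) = 2  ⟹  A = 2  ✓
Hence u(x, y) = 2 e^{x + y} - 2 \sin{\left(x \right)}.

Answer: u(x, y) = 2 e^{x + y} - 2 \sin{\left(x \right)}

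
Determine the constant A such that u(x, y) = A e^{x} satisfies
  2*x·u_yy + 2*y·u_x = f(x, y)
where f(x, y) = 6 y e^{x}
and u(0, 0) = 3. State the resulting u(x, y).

Substitute the ansatz u = A e^{x} into the left-hand side.
Derivatives of the ansatz:
  u_yy = 0
  u_x = A e^{x}
Term by term:
  2*x·u_yy = 0
  2*y·u_x = 2 A y e^{x}
So the left-hand side equals
  2 A y e^{x}
This must equal f(x, y) = 6 y e^{x} identically.
Matching coefficients of the independent functions:
  [y e^{x}]:  2 A = 6
Solving: A = 3.
Check against the point condition:
  u(0, 0) = 3  ⟹  A = 3  ✓
Hence u(x, y) = 3 e^{x}.

Answer: u(x, y) = 3 e^{x}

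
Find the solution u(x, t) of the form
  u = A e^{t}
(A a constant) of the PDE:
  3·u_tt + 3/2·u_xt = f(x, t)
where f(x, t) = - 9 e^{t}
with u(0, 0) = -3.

Substitute the ansatz u = A e^{t} into the left-hand side.
Derivatives of the ansatz:
  u_tt = A e^{t}
  u_xt = 0
Term by term:
  3·u_tt = 3 A e^{t}
  3/2·u_xt = 0
So the left-hand side equals
  3 A e^{t}
This must equal f(x, t) = - 9 e^{t} identically.
Matching coefficients of the independent functions:
  [e^{t}]:  3 A = -9
Solving: A = -3.
Check against the point condition:
  u(0, 0) = -3  ⟹  A = -3  ✓
Hence u(x, t) = - 3 e^{t}.

Answer: u(x, t) = - 3 e^{t}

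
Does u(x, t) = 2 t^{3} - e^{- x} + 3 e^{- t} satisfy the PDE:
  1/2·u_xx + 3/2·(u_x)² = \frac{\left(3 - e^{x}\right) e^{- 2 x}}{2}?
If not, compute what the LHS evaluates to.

Evaluate each term of the left-hand side for u = 2 t^{3} - e^{- x} + 3 e^{- t}.
Derivatives:
  u_xx = - e^{- x}
  u_x = e^{- x}
Terms:
  1/2·u_xx = - \frac{e^{- x}}{2}
  3/2·(u_x)² = \frac{3 e^{- 2 x}}{2}
Sum: LHS = \frac{\left(3 - e^{x}\right) e^{- 2 x}}{2}
This is exactly the given right-hand side, so u is a solution.

Answer: Yes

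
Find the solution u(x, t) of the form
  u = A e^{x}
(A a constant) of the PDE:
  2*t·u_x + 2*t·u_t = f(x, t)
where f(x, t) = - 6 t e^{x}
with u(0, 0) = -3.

Substitute the ansatz u = A e^{x} into the left-hand side.
Derivatives of the ansatz:
  u_x = A e^{x}
  u_t = 0
Term by term:
  2*t·u_x = 2 A t e^{x}
  2*t·u_t = 0
So the left-hand side equals
  2 A t e^{x}
This must equal f(x, t) = - 6 t e^{x} identically.
Matching coefficients of the independent functions:
  [t e^{x}]:  2 A = -6
Solving: A = -3.
Check against the point condition:
  u(0, 0) = -3  ⟹  A = -3  ✓
Hence u(x, t) = - 3 e^{x}.

Answer: u(x, t) = - 3 e^{x}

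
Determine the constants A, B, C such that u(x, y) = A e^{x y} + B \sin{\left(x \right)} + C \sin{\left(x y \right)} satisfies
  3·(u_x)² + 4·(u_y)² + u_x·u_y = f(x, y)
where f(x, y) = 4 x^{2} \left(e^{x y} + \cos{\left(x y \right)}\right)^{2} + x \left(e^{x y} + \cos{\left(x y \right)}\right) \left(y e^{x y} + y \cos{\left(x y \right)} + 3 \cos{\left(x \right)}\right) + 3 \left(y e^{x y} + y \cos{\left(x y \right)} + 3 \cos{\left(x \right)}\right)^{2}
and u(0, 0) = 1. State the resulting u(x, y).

Answer: u(x, y) = e^{x y} + 3 \sin{\left(x \right)} + \sin{\left(x y \right)}

Derivation:
Substitute the ansatz u = A e^{x y} + B \sin{\left(x \right)} + C \sin{\left(x y \right)} into the left-hand side.
Derivatives of the ansatz:
  u_x = A y e^{x y} + B \cos{\left(x \right)} + C y \cos{\left(x y \right)}
  u_y = A x e^{x y} + C x \cos{\left(x y \right)}
Term by term:
  3·(u_x)² = 3 A^{2} y^{2} e^{2 x y} + 6 A B y e^{x y} \cos{\left(x \right)} + 6 A C y^{2} e^{x y} \cos{\left(x y \right)} + 3 B^{2} \cos^{2}{\left(x \right)} + 6 B C y \cos{\left(x \right)} \cos{\left(x y \right)} + 3 C^{2} y^{2} \cos^{2}{\left(x y \right)}
  4·(u_y)² = 4 A^{2} x^{2} e^{2 x y} + 8 A C x^{2} e^{x y} \cos{\left(x y \right)} + 4 C^{2} x^{2} \cos^{2}{\left(x y \right)}
  u_x·u_y = A^{2} x y e^{2 x y} + A B x e^{x y} \cos{\left(x \right)} + 2 A C x y e^{x y} \cos{\left(x y \right)} + B C x \cos{\left(x \right)} \cos{\left(x y \right)} + C^{2} x y \cos^{2}{\left(x y \right)}
So the left-hand side equals
  4 A^{2} x^{2} e^{2 x y} + A^{2} x y e^{2 x y} + 3 A^{2} y^{2} e^{2 x y} + A B x e^{x y} \cos{\left(x \right)} + 6 A B y e^{x y} \cos{\left(x \right)} + 8 A C x^{2} e^{x y} \cos{\left(x y \right)} + 2 A C x y e^{x y} \cos{\left(x y \right)} + 6 A C y^{2} e^{x y} \cos{\left(x y \right)} + 3 B^{2} \cos^{2}{\left(x \right)} + B C x \cos{\left(x \right)} \cos{\left(x y \right)} + 6 B C y \cos{\left(x \right)} \cos{\left(x y \right)} + 4 C^{2} x^{2} \cos^{2}{\left(x y \right)} + C^{2} x y \cos^{2}{\left(x y \right)} + 3 C^{2} y^{2} \cos^{2}{\left(x y \right)}
This must equal f(x, y) identically; expanded, f = 4 x^{2} e^{2 x y} + 8 x^{2} e^{x y} \cos{\left(x y \right)} + 4 x^{2} \cos^{2}{\left(x y \right)} + x y e^{2 x y} + 2 x y e^{x y} \cos{\left(x y \right)} + x y \cos^{2}{\left(x y \right)} + 3 x e^{x y} \cos{\left(x \right)} + 3 x \cos{\left(x \right)} \cos{\left(x y \right)} + 3 y^{2} e^{2 x y} + 6 y^{2} e^{x y} \cos{\left(x y \right)} + 3 y^{2} \cos^{2}{\left(x y \right)} + 18 y e^{x y} \cos{\left(x \right)} + 18 y \cos{\left(x \right)} \cos{\left(x y \right)} + 27 \cos^{2}{\left(x \right)}.
Matching coefficients of the independent functions:
  [x^{2} e^{2 x y}]:  4 A^{2} = 4
  [x^{2} \cos^{2}{\left(x y \right)}]:  4 C^{2} = 4
  [y^{2} e^{2 x y}]:  3 A^{2} = 3
  [y^{2} \cos^{2}{\left(x y \right)}]:  3 C^{2} = 3
  [x y e^{2 x y}]:  A^{2} = 1
  [x y \cos^{2}{\left(x y \right)}]:  C^{2} = 1
  [x e^{x y} \cos{\left(x \right)}]:  A B = 3
  [x \cos{\left(x \right)} \cos{\left(x y \right)}]:  B C = 3
  [x^{2} e^{x y} \cos{\left(x y \right)}]:  8 A C = 8
  [y e^{x y} \cos{\left(x \right)}]:  6 A B = 18
  [y \cos{\left(x \right)} \cos{\left(x y \right)}]:  6 B C = 18
  [y^{2} e^{x y} \cos{\left(x y \right)}]:  6 A C = 6
  [x y e^{x y} \cos{\left(x y \right)}]:  2 A C = 2
  [\cos^{2}{\left(x \right)}]:  3 B^{2} = 27
These equations allow (A, B, C) = (-1, -3, -1) or (1, 3, 1).
Impose the point condition(s):
  u(0, 0) = 1  ⟹  A = 1
Only A = 1, B = 3, C = 1 satisfies everything.
Hence u(x, y) = e^{x y} + 3 \sin{\left(x \right)} + \sin{\left(x y \right)}.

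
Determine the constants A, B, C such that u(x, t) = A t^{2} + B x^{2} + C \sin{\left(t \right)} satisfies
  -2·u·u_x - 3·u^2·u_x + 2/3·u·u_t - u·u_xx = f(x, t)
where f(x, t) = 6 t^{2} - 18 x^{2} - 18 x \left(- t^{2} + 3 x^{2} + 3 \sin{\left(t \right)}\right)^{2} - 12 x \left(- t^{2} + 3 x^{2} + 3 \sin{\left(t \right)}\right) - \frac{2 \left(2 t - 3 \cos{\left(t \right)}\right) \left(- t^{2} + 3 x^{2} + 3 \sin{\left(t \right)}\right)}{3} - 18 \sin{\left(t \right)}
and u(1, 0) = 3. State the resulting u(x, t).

Substitute the ansatz u = A t^{2} + B x^{2} + C \sin{\left(t \right)} into the left-hand side.
Derivatives of the ansatz:
  u_x = 2 B x
  u_t = 2 A t + C \cos{\left(t \right)}
  u_xx = 2 B
Term by term:
  -2·u·u_x = - 4 A B t^{2} x - 4 B^{2} x^{3} - 4 B C x \sin{\left(t \right)}
  -3·u^2·u_x = - 6 A^{2} B t^{4} x - 12 A B^{2} t^{2} x^{3} - 12 A B C t^{2} x \sin{\left(t \right)} - 6 B^{3} x^{5} - 12 B^{2} C x^{3} \sin{\left(t \right)} - 6 B C^{2} x \sin^{2}{\left(t \right)}
  2/3·u·u_t = \frac{4 A^{2} t^{3}}{3} + \frac{4 A B t x^{2}}{3} + \frac{2 A C t^{2} \cos{\left(t \right)}}{3} + \frac{4 A C t \sin{\left(t \right)}}{3} + \frac{2 B C x^{2} \cos{\left(t \right)}}{3} + \frac{2 C^{2} \sin{\left(t \right)} \cos{\left(t \right)}}{3}
  -u·u_xx = - 2 A B t^{2} - 2 B^{2} x^{2} - 2 B C \sin{\left(t \right)}
So the left-hand side equals
  - 6 A^{2} B t^{4} x + \frac{4 A^{2} t^{3}}{3} - 12 A B^{2} t^{2} x^{3} - 12 A B C t^{2} x \sin{\left(t \right)} - 4 A B t^{2} x - 2 A B t^{2} + \frac{4 A B t x^{2}}{3} + \frac{2 A C t^{2} \cos{\left(t \right)}}{3} + \frac{4 A C t \sin{\left(t \right)}}{3} - 6 B^{3} x^{5} - 12 B^{2} C x^{3} \sin{\left(t \right)} - 4 B^{2} x^{3} - 2 B^{2} x^{2} - 6 B C^{2} x \sin^{2}{\left(t \right)} + \frac{2 B C x^{2} \cos{\left(t \right)}}{3} - 4 B C x \sin{\left(t \right)} - 2 B C \sin{\left(t \right)} + \frac{2 C^{2} \sin{\left(t \right)} \cos{\left(t \right)}}{3}
This must equal f(x, t) identically; expanded, f = - 18 t^{4} x + \frac{4 t^{3}}{3} + 108 t^{2} x^{3} + 108 t^{2} x \sin{\left(t \right)} + 12 t^{2} x - 2 t^{2} \cos{\left(t \right)} + 6 t^{2} - 4 t x^{2} - 4 t \sin{\left(t \right)} - 162 x^{5} - 324 x^{3} \sin{\left(t \right)} - 36 x^{3} + 6 x^{2} \cos{\left(t \right)} - 18 x^{2} - 162 x \sin^{2}{\left(t \right)} - 36 x \sin{\left(t \right)} + 6 \sin{\left(t \right)} \cos{\left(t \right)} - 18 \sin{\left(t \right)}.
Matching coefficients of the independent functions:
(each divided by its leading coefficient; functions giving the same equation are listed together)
  [t^{2}, t x^{2}, t^{2} x]:  A B + 3 = 0
  [t^{3}]:  A^{2} - 1 = 0
  [x^{2}, x^{3}]:  B^{2} - 9 = 0
  [x^{5}]:  B^{3} - 27 = 0
  [t \sin{\left(t \right)}, t^{2} \cos{\left(t \right)}]:  A C + 3 = 0
  [t^{2} x^{3}]:  A B^{2} + 9 = 0
  [t^{4} x]:  A^{2} B - 3 = 0
  [x \sin{\left(t \right)}, x^{2} \cos{\left(t \right)}, \sin{\left(t \right)}]:  B C - 9 = 0
  [x \sin^{2}{\left(t \right)}]:  B C^{2} - 27 = 0
  [x^{3} \sin{\left(t \right)}]:  B^{2} C - 27 = 0
  [\sin{\left(t \right)} \cos{\left(t \right)}]:  C^{2} - 9 = 0
  [t^{2} x \sin{\left(t \right)}]:  A B C + 9 = 0
Solving: A = -1, B = 3, C = 3.
Check against the point condition:
  u(1, 0) = 3  ⟹  B = 3  ✓
Hence u(x, t) = - t^{2} + 3 x^{2} + 3 \sin{\left(t \right)}.

Answer: u(x, t) = - t^{2} + 3 x^{2} + 3 \sin{\left(t \right)}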